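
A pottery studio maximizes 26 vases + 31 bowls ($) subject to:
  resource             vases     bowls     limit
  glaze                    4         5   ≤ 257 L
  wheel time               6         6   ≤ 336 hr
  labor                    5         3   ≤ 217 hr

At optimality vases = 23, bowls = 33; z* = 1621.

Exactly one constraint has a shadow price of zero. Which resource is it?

glaze: 257/257 (binding)
wheel time: 336/336 (binding)
labor: 214/217 (slack 3)
By complementary slackness, a constraint with positive slack has shadow price 0 → labor.

labor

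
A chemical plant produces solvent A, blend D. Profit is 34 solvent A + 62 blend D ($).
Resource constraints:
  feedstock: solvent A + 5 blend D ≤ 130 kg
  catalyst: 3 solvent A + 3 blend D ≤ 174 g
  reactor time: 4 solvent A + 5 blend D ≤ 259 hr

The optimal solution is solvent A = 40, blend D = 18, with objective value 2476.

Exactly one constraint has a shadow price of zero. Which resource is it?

reactor time

feedstock: 130/130 (binding)
catalyst: 174/174 (binding)
reactor time: 250/259 (slack 9)
By complementary slackness, a constraint with positive slack has shadow price 0 → reactor time.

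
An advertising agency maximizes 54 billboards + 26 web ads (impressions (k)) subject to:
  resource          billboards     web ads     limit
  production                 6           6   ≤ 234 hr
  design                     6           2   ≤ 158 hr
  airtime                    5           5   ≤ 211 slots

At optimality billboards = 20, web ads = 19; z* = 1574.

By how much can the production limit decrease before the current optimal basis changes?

Binding constraints: production, design. The basis is B = [[6,6],[6,2]] with det -24.
Per unit decrease in production, x* moves by d = (0.0833, -0.25).
The basis stays optimal until web ads reaches 0; allowable decrease = 76 hr.

76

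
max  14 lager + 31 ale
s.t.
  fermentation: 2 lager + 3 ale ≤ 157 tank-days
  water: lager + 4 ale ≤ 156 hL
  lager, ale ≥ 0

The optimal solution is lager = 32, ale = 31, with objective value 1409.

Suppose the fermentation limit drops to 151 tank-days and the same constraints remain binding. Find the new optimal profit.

1379

Check each constraint at x*: fermentation 157/157 (tight); water 156/156 (tight).
From A_Bᵀ y = c: 2·y_fermentation + 1·y_water = 14; 3·y_fermentation + 4·y_water = 31.
Solving: y_fermentation = 5, y_water = 4.
Δz = y_fermentation·Δb = 5 × (-6) = -30, so new z* = 1409 − 30 = 1379.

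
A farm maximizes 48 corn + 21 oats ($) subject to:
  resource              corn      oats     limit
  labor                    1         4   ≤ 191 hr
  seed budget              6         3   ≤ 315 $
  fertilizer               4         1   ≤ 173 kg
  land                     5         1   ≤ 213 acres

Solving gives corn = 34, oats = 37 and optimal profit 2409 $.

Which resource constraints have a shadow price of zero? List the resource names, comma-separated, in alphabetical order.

labor: 182/191 (slack 9)
seed budget: 315/315 (binding)
fertilizer: 173/173 (binding)
land: 207/213 (slack 6)
By complementary slackness, a constraint with positive slack has shadow price 0 → labor, land.

labor, land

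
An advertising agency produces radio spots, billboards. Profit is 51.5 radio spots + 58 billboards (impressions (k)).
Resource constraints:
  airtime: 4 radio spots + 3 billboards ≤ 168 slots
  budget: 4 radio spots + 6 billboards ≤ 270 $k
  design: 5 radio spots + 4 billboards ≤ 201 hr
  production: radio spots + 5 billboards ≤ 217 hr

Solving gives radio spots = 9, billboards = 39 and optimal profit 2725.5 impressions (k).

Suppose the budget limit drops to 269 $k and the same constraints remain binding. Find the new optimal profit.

2719.5

At the optimum: airtime uses 153 of 168 (slack = 15); budget uses 270 of 270 (binding); design uses 201 of 201 (binding); production uses 204 of 217 (slack = 13).
Slack constraints have shadow price 0 (complementary slackness).
From A_Bᵀ y = c: 4·y_budget + 5·y_design = 51.5; 6·y_budget + 4·y_design = 58.
→ y_budget = 6 and y_design = 5.5.
Δz = y_budget·Δb = 6 × (-1) = -6, so new z* = 2725.5 − 6 = 2719.5.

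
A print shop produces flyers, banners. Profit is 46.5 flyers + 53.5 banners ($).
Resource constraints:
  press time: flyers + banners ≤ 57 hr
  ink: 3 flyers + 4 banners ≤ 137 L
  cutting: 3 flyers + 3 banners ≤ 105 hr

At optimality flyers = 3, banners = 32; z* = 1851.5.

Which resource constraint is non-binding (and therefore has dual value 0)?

press time: 35/57 (slack 22)
ink: 137/137 (binding)
cutting: 105/105 (binding)
By complementary slackness, a constraint with positive slack has shadow price 0 → press time.

press time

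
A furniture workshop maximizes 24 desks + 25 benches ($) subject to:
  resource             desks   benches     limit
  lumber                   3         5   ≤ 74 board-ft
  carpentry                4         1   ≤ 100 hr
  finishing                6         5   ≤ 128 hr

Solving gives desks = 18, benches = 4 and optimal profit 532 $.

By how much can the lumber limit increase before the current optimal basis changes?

Binding constraints: lumber, finishing. The basis is B = [[3,5],[6,5]] with det -15.
Per unit increase in lumber, x* moves by d = (-0.3333, 0.4).
The basis stays optimal until desks reaches 0; allowable increase = 54 board-ft.

54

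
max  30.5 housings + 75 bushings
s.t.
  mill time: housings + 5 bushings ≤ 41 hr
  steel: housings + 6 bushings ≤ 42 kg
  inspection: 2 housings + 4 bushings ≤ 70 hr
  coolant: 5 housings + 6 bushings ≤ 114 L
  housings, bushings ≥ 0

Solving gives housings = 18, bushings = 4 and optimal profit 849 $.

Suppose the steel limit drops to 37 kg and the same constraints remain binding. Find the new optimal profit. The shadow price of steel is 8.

Δb = -5, so new z* = 849 + (8)·(-5) = 849 − 40 = 809.

809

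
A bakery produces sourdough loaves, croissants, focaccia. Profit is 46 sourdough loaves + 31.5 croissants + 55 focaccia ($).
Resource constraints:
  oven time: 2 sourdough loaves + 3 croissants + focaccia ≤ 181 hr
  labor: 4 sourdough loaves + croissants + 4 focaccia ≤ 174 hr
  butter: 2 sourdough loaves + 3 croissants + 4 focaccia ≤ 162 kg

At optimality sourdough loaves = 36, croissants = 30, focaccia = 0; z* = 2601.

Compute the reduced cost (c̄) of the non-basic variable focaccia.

-7

At the optimum: oven time uses 162 of 181 (slack = 19); labor uses 174 of 174 (binding); butter uses 162 of 162 (binding).
Slack constraints have shadow price 0 (complementary slackness).
From A_Bᵀ y = c: 4·y_labor + 2·y_butter = 46; 1·y_labor + 3·y_butter = 31.5.
→ y_labor = 7.5 and y_butter = 8.
Reduced cost of focaccia: c₃ − yᵀa₃ = 55 − (7.5·4 + 8·4) = 55 − 62 = -7.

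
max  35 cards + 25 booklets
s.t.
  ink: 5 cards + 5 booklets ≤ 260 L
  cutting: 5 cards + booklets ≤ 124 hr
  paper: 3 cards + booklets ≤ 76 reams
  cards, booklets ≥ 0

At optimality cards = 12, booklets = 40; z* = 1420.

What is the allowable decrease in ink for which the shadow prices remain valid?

120

Binding constraints: ink, paper. The basis is B = [[5,5],[3,1]] with det -10.
Per unit decrease in ink, x* moves by d = (0.1, -0.3).
The basis stays optimal until cutting becomes binding; allowable decrease = 120 L.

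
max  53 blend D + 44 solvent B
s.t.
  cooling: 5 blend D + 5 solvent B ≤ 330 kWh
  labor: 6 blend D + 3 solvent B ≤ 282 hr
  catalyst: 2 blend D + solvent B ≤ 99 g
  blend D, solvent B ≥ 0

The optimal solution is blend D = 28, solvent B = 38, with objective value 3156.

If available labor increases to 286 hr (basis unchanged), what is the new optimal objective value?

3168

Check each constraint at x*: cooling 330/330 (tight); labor 282/282 (tight); catalyst 94/99 (slack 5).
Since catalyst is not tight, its dual is 0.
Dual feasibility on the basic columns requires 5·y_cooling + 6·y_labor = 53, 5·y_cooling + 3·y_labor = 44.
Solving: y_cooling = 7, y_labor = 3.
Δz = y_labor·Δb = 3 × (4) = 12, so new z* = 3156 + 12 = 3168.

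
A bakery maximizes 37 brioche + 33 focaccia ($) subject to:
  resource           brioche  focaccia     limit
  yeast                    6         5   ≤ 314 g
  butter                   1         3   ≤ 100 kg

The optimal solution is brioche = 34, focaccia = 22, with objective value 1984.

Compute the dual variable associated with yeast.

6

Check each constraint at x*: yeast 314/314 (tight); butter 100/100 (tight).
The binding rows give the dual system: 6·y_yeast + 1·y_butter = 37 and 5·y_yeast + 3·y_butter = 33.
This yields shadow prices y_yeast = 6, y_butter = 1.
Shadow price of yeast = 6.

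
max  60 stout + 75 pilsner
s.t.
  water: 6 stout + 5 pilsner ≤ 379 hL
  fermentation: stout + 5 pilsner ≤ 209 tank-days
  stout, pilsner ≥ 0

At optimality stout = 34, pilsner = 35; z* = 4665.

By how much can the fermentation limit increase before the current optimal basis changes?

Binding constraints: water, fermentation. The basis is B = [[6,5],[1,5]] with det 25.
Per unit increase in fermentation, x* moves by d = (-0.2, 0.24).
The basis stays optimal until stout reaches 0; allowable increase = 170 tank-days.

170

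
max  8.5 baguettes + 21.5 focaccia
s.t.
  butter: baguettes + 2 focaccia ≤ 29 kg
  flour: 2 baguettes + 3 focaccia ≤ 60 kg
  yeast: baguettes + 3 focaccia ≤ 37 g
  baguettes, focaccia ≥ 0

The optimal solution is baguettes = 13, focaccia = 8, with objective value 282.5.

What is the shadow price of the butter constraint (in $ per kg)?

4

Check each constraint at x*: butter 29/29 (tight); flour 50/60 (slack 10); yeast 37/37 (tight).
Slack constraints have shadow price 0 (complementary slackness).
The binding rows give the dual system: 1·y_butter + 1·y_yeast = 8.5 and 2·y_butter + 3·y_yeast = 21.5.
Solving: y_butter = 4, y_yeast = 4.5.
Shadow price of butter = 4.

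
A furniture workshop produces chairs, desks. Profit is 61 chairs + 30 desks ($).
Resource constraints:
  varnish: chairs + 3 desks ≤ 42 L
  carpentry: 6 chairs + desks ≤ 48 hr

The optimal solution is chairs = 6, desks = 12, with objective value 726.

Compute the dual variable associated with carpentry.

9

Check each constraint at x*: varnish 42/42 (tight); carpentry 48/48 (tight).
From A_Bᵀ y = c: 1·y_varnish + 6·y_carpentry = 61; 3·y_varnish + 1·y_carpentry = 30.
This yields shadow prices y_varnish = 7, y_carpentry = 9.
Shadow price of carpentry = 9.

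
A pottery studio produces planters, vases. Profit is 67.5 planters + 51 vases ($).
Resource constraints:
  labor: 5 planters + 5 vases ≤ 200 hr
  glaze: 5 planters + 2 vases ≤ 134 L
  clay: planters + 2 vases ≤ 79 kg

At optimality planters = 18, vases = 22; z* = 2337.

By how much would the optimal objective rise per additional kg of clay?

At the optimum: labor uses 200 of 200 (binding); glaze uses 134 of 134 (binding); clay uses 62 of 79 (slack = 17).
Slack constraints have shadow price 0 (complementary slackness).
Dual feasibility on the basic columns requires 5·y_labor + 5·y_glaze = 67.5, 5·y_labor + 2·y_glaze = 51.
Solving: y_labor = 8, y_glaze = 5.5.
Shadow price of clay = 0.

0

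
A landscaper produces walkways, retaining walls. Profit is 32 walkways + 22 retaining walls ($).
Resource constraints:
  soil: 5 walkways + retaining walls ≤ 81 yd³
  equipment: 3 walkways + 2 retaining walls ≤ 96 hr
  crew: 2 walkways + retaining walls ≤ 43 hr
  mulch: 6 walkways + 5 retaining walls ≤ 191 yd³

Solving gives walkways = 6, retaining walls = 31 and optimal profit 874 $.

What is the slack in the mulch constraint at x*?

0

mulch used = 6·6 + 5·31 = 191; slack = 191 − 191 = 0.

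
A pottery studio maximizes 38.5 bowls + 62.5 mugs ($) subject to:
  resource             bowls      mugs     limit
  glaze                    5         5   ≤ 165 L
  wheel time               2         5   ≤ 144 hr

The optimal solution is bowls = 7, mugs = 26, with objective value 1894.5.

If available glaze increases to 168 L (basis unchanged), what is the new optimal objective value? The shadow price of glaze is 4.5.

1908

Δb = 3, so new z* = 1894.5 + (4.5)·(3) = 1894.5 + 13.5 = 1908.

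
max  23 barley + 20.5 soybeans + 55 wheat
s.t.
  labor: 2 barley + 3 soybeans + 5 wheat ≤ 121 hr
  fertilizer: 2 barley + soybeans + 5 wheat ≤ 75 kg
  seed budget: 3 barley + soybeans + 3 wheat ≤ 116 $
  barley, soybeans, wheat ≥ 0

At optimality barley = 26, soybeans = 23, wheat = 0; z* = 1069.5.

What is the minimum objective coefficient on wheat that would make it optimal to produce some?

57.5

Binding: labor and fertilizer. Non-binding: seed budget (15 unused).
By complementary slackness, y = 0 for the non-binding constraint.
From A_Bᵀ y = c: 2·y_labor + 2·y_fertilizer = 23; 3·y_labor + 1·y_fertilizer = 20.5.
This yields shadow prices y_labor = 4.5, y_fertilizer = 7.
wheat enters the basis when its profit ≥ yᵀa₃ = 4.5·5 + 7·5 = 57.5.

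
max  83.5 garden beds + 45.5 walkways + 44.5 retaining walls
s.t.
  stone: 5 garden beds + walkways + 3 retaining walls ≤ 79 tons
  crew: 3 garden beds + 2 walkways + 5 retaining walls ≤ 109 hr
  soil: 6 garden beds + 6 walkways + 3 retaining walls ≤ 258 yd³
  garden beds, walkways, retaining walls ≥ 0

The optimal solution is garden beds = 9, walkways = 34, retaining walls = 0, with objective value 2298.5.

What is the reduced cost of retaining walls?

At the optimum: stone uses 79 of 79 (binding); crew uses 95 of 109 (slack = 14); soil uses 258 of 258 (binding).
Since crew is not tight, its dual is 0.
The binding rows give the dual system: 5·y_stone + 6·y_soil = 83.5 and 1·y_stone + 6·y_soil = 45.5.
Solving: y_stone = 9.5, y_soil = 6.
Reduced cost of retaining walls: c₃ − yᵀa₃ = 44.5 − (9.5·3 + 6·3) = 44.5 − 46.5 = -2.

-2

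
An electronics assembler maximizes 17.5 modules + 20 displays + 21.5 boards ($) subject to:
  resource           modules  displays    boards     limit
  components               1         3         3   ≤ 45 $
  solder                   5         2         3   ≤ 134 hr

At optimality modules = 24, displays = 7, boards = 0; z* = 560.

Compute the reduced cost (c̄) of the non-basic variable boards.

Check each constraint at x*: components 45/45 (tight); solder 134/134 (tight).
From A_Bᵀ y = c: 1·y_components + 5·y_solder = 17.5; 3·y_components + 2·y_solder = 20.
Solving: y_components = 5, y_solder = 2.5.
Reduced cost of boards: c₃ − yᵀa₃ = 21.5 − (5·3 + 2.5·3) = 21.5 − 22.5 = -1.

-1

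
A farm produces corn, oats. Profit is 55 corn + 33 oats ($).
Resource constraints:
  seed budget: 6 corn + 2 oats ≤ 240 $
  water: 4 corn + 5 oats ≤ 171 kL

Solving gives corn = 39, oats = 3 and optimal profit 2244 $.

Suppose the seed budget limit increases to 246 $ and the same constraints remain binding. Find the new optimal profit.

2283

Check each constraint at x*: seed budget 240/240 (tight); water 171/171 (tight).
The binding rows give the dual system: 6·y_seed budget + 4·y_water = 55 and 2·y_seed budget + 5·y_water = 33.
Solving: y_seed budget = 6.5, y_water = 4.
Δz = y_seed budget·Δb = 6.5 × (6) = 39, so new z* = 2244 + 39 = 2283.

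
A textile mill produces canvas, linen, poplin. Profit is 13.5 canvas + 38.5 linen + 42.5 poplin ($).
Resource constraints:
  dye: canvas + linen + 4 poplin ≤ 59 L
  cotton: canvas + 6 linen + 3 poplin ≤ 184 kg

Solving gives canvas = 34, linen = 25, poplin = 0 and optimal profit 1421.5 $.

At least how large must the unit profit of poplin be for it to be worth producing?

49

Both dye and cotton are binding at x*.
The binding rows give the dual system: 1·y_dye + 1·y_cotton = 13.5 and 1·y_dye + 6·y_cotton = 38.5.
Solving: y_dye = 8.5, y_cotton = 5.
poplin enters the basis when its profit ≥ yᵀa₃ = 8.5·4 + 5·3 = 49.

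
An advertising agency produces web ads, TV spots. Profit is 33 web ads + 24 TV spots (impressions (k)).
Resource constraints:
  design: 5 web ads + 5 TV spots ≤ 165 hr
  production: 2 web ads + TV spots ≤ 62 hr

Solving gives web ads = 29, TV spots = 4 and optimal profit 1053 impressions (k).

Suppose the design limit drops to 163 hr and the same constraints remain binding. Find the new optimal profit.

Check each constraint at x*: design 165/165 (tight); production 62/62 (tight).
The binding rows give the dual system: 5·y_design + 2·y_production = 33 and 5·y_design + 1·y_production = 24.
This yields shadow prices y_design = 3, y_production = 9.
Δz = y_design·Δb = 3 × (-2) = -6, so new z* = 1053 − 6 = 1047.

1047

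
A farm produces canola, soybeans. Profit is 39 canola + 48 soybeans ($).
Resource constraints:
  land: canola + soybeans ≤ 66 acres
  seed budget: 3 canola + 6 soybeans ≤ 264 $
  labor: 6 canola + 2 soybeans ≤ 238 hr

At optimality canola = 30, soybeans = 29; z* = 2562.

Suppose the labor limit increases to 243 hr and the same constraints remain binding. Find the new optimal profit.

2577

At the optimum: land uses 59 of 66 (slack = 7); seed budget uses 264 of 264 (binding); labor uses 238 of 238 (binding).
By complementary slackness, y = 0 for the non-binding constraint.
Dual feasibility on the basic columns requires 3·y_seed budget + 6·y_labor = 39, 6·y_seed budget + 2·y_labor = 48.
→ y_seed budget = 7 and y_labor = 3.
Δz = y_labor·Δb = 3 × (5) = 15, so new z* = 2562 + 15 = 2577.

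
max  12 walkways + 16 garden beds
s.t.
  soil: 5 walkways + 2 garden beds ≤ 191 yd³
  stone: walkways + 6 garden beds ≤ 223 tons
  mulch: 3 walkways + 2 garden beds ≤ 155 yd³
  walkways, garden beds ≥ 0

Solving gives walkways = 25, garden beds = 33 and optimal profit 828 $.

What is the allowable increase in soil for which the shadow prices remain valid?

Binding constraints: soil, stone. The basis is B = [[5,2],[1,6]] with det 28.
Per unit increase in soil, x* moves by d = (0.2143, -0.0357).
The basis stays optimal until mulch becomes binding; allowable increase = 24.5 yd³.

24.5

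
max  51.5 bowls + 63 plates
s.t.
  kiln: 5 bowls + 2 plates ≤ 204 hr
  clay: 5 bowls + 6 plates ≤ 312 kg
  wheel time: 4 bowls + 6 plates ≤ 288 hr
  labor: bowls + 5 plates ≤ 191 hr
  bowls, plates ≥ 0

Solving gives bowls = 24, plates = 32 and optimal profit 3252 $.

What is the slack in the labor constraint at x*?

7

labor used = 1·24 + 5·32 = 184; slack = 191 − 184 = 7.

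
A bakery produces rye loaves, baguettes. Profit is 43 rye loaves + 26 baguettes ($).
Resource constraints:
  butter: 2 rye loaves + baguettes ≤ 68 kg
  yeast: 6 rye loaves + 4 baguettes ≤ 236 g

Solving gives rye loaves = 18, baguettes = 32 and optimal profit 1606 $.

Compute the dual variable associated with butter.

At the optimum: butter uses 68 of 68 (binding); yeast uses 236 of 236 (binding).
From A_Bᵀ y = c: 2·y_butter + 6·y_yeast = 43; 1·y_butter + 4·y_yeast = 26.
Solving: y_butter = 8, y_yeast = 4.5.
Shadow price of butter = 8.

8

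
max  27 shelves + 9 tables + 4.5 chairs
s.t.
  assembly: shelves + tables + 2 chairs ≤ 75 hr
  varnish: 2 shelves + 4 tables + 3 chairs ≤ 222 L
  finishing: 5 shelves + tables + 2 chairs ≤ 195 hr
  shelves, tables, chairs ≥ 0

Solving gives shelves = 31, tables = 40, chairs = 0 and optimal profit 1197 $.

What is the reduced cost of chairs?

Binding: varnish and finishing. Non-binding: assembly (4 unused).
By complementary slackness, y = 0 for the non-binding constraint.
From A_Bᵀ y = c: 2·y_varnish + 5·y_finishing = 27; 4·y_varnish + 1·y_finishing = 9.
→ y_varnish = 1 and y_finishing = 5.
Reduced cost of chairs: c₃ − yᵀa₃ = 4.5 − (1·3 + 5·2) = 4.5 − 13 = -8.5.

-8.5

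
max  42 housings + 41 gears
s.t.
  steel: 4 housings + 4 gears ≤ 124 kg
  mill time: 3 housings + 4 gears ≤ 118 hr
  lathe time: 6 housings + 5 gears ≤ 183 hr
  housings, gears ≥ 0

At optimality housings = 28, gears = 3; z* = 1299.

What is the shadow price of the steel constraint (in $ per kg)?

9

Binding: steel and lathe time. Non-binding: mill time (22 unused).
Slack constraints have shadow price 0 (complementary slackness).
Dual feasibility on the basic columns requires 4·y_steel + 6·y_lathe time = 42, 4·y_steel + 5·y_lathe time = 41.
This yields shadow prices y_steel = 9, y_lathe time = 1.
Shadow price of steel = 9.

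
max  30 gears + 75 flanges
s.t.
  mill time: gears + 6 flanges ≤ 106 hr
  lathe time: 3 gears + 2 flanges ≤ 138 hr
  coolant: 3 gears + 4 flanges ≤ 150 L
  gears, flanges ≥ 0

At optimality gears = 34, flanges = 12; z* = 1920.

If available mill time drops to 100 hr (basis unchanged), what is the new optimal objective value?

1875

Binding: mill time and coolant. Non-binding: lathe time (12 unused).
By complementary slackness, y = 0 for the non-binding constraint.
Dual feasibility on the basic columns requires 1·y_mill time + 3·y_coolant = 30, 6·y_mill time + 4·y_coolant = 75.
Solving: y_mill time = 7.5, y_coolant = 7.5.
Δz = y_mill time·Δb = 7.5 × (-6) = -45, so new z* = 1920 − 45 = 1875.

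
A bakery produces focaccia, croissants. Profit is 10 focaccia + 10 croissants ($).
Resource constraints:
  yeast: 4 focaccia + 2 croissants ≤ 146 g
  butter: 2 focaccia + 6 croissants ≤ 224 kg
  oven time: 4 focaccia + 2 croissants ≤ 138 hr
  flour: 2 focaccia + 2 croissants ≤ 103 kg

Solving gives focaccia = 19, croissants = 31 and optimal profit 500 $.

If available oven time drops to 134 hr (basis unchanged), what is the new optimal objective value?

Check each constraint at x*: yeast 138/146 (slack 8); butter 224/224 (tight); oven time 138/138 (tight); flour 100/103 (slack 3).
By complementary slackness, y = 0 for the non-binding constraints.
The binding rows give the dual system: 2·y_butter + 4·y_oven time = 10 and 6·y_butter + 2·y_oven time = 10.
Solving: y_butter = 1, y_oven time = 2.
Δz = y_oven time·Δb = 2 × (-4) = -8, so new z* = 500 − 8 = 492.

492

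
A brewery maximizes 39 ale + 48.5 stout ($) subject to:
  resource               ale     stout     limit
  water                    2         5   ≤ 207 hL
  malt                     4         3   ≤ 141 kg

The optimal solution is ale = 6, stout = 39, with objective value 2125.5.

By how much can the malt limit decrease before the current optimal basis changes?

16.8

Binding constraints: water, malt. The basis is B = [[2,5],[4,3]] with det -14.
Per unit decrease in malt, x* moves by d = (-0.3571, 0.1429).
The basis stays optimal until ale reaches 0; allowable decrease = 16.8 kg.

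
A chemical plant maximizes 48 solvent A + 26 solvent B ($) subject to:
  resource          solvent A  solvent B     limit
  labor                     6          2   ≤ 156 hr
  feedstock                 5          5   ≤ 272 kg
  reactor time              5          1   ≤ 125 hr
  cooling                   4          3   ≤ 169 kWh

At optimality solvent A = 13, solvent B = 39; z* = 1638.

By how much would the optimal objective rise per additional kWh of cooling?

Binding: labor and cooling. Non-binding: feedstock (12 unused), reactor time (21 unused).
By complementary slackness, y = 0 for the non-binding constraints.
From A_Bᵀ y = c: 6·y_labor + 4·y_cooling = 48; 2·y_labor + 3·y_cooling = 26.
This yields shadow prices y_labor = 4, y_cooling = 6.
Shadow price of cooling = 6.

6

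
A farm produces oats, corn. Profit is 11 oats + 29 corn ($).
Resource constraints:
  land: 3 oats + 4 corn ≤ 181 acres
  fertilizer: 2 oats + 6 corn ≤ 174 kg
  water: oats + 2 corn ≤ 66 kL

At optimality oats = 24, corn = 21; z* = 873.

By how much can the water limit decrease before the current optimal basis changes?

8

Binding constraints: fertilizer, water. The basis is B = [[2,6],[1,2]] with det -2.
Per unit decrease in water, x* moves by d = (-3, 1).
The basis stays optimal until oats reaches 0; allowable decrease = 8 kL.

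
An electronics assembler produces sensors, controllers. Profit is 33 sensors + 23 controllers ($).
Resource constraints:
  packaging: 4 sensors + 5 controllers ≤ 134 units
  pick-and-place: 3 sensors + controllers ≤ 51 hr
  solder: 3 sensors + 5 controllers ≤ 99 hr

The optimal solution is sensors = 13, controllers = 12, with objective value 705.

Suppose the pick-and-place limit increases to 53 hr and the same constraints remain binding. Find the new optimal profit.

Binding: pick-and-place and solder. Non-binding: packaging (22 unused).
Since packaging is not tight, its dual is 0.
From A_Bᵀ y = c: 3·y_pick-and-place + 3·y_solder = 33; 1·y_pick-and-place + 5·y_solder = 23.
→ y_pick-and-place = 8 and y_solder = 3.
Δz = y_pick-and-place·Δb = 8 × (2) = 16, so new z* = 705 + 16 = 721.

721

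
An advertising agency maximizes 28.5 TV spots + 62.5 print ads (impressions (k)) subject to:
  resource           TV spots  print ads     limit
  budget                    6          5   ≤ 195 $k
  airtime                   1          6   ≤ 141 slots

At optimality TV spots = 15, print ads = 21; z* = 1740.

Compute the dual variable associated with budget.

Check each constraint at x*: budget 195/195 (tight); airtime 141/141 (tight).
Dual feasibility on the basic columns requires 6·y_budget + 1·y_airtime = 28.5, 5·y_budget + 6·y_airtime = 62.5.
→ y_budget = 3.5 and y_airtime = 7.5.
Shadow price of budget = 3.5.

3.5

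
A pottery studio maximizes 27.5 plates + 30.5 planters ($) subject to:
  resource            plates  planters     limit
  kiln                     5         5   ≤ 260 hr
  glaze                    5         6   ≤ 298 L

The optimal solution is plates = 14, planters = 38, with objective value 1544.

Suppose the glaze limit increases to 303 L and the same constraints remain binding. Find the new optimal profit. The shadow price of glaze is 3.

1559

Δb = 5, so new z* = 1544 + (3)·(5) = 1544 + 15 = 1559.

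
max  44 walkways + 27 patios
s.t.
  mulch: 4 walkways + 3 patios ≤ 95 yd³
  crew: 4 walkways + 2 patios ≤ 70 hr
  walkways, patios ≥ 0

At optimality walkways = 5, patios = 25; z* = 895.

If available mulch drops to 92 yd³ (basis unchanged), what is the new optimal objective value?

Both mulch and crew are binding at x*.
From A_Bᵀ y = c: 4·y_mulch + 4·y_crew = 44; 3·y_mulch + 2·y_crew = 27.
Solving: y_mulch = 5, y_crew = 6.
Δz = y_mulch·Δb = 5 × (-3) = -15, so new z* = 895 − 15 = 880.

880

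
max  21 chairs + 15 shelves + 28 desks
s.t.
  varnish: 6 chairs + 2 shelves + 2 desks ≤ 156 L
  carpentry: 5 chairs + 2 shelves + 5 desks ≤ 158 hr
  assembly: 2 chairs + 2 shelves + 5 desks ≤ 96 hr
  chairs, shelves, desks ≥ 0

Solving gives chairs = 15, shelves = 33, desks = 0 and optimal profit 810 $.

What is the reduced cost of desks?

-5

Binding: varnish and assembly. Non-binding: carpentry (17 unused).
By complementary slackness, y = 0 for the non-binding constraint.
Dual feasibility on the basic columns requires 6·y_varnish + 2·y_assembly = 21, 2·y_varnish + 2·y_assembly = 15.
This yields shadow prices y_varnish = 1.5, y_assembly = 6.
Reduced cost of desks: c₃ − yᵀa₃ = 28 − (1.5·2 + 6·5) = 28 − 33 = -5.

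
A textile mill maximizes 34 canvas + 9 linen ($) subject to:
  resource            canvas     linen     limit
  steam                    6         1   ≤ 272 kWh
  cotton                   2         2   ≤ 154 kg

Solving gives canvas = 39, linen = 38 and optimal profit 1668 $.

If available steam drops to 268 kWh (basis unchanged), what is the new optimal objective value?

Both steam and cotton are binding at x*.
From A_Bᵀ y = c: 6·y_steam + 2·y_cotton = 34; 1·y_steam + 2·y_cotton = 9.
This yields shadow prices y_steam = 5, y_cotton = 2.
Δz = y_steam·Δb = 5 × (-4) = -20, so new z* = 1668 − 20 = 1648.

1648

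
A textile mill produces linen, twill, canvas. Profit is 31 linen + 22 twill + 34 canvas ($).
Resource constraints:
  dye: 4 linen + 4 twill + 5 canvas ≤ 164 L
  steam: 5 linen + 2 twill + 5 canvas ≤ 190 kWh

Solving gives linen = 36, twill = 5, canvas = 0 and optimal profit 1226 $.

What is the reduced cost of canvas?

-1

Both dye and steam are binding at x*.
Dual feasibility on the basic columns requires 4·y_dye + 5·y_steam = 31, 4·y_dye + 2·y_steam = 22.
Solving: y_dye = 4, y_steam = 3.
Reduced cost of canvas: c₃ − yᵀa₃ = 34 − (4·5 + 3·5) = 34 − 35 = -1.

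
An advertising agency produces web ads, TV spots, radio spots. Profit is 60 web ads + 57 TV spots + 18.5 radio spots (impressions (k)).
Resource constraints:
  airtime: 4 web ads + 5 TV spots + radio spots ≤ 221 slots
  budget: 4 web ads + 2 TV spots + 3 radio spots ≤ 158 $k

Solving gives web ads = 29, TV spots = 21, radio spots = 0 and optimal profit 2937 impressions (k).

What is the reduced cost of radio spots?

-8.5

At the optimum: airtime uses 221 of 221 (binding); budget uses 158 of 158 (binding).
From A_Bᵀ y = c: 4·y_airtime + 4·y_budget = 60; 5·y_airtime + 2·y_budget = 57.
This yields shadow prices y_airtime = 9, y_budget = 6.
Reduced cost of radio spots: c₃ − yᵀa₃ = 18.5 − (9·1 + 6·3) = 18.5 − 27 = -8.5.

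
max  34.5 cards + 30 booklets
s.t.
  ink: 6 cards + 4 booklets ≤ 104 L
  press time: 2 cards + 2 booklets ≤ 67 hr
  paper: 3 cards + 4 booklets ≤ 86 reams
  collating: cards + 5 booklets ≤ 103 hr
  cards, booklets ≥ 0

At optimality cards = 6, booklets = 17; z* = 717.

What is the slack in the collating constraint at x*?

collating used = 1·6 + 5·17 = 91; slack = 103 − 91 = 12.

12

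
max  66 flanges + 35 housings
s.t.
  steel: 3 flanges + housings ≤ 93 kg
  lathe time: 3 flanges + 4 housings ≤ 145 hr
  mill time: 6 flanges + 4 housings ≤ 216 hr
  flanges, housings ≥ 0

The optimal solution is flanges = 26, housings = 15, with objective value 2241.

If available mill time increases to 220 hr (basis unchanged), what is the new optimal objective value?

2267

At the optimum: steel uses 93 of 93 (binding); lathe time uses 138 of 145 (slack = 7); mill time uses 216 of 216 (binding).
Since lathe time is not tight, its dual is 0.
Dual feasibility on the basic columns requires 3·y_steel + 6·y_mill time = 66, 1·y_steel + 4·y_mill time = 35.
Solving: y_steel = 9, y_mill time = 6.5.
Δz = y_mill time·Δb = 6.5 × (4) = 26, so new z* = 2241 + 26 = 2267.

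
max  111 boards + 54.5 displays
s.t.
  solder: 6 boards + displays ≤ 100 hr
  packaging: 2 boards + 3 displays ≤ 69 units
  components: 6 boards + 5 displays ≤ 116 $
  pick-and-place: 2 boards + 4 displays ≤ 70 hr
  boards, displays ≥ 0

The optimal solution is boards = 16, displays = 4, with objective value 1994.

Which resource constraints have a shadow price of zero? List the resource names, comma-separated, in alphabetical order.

solder: 100/100 (binding)
packaging: 44/69 (slack 25)
components: 116/116 (binding)
pick-and-place: 48/70 (slack 22)
By complementary slackness, a constraint with positive slack has shadow price 0 → packaging, pick-and-place.

packaging, pick-and-place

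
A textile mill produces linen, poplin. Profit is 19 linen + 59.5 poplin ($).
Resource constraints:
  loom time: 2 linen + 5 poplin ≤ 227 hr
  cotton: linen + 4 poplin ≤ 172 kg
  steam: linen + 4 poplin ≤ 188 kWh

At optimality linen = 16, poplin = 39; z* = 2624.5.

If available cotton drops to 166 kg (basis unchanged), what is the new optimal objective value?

2576.5

Binding: loom time and cotton. Non-binding: steam (16 unused).
By complementary slackness, y = 0 for the non-binding constraint.
From A_Bᵀ y = c: 2·y_loom time + 1·y_cotton = 19; 5·y_loom time + 4·y_cotton = 59.5.
→ y_loom time = 5.5 and y_cotton = 8.
Δz = y_cotton·Δb = 8 × (-6) = -48, so new z* = 2624.5 − 48 = 2576.5.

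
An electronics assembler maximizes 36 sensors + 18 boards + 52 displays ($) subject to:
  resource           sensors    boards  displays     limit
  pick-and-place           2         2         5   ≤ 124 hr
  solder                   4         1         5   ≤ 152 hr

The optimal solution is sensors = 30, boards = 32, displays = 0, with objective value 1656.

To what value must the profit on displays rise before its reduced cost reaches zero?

Both pick-and-place and solder are binding at x*.
The binding rows give the dual system: 2·y_pick-and-place + 4·y_solder = 36 and 2·y_pick-and-place + 1·y_solder = 18.
→ y_pick-and-place = 6 and y_solder = 6.
displays enters the basis when its profit ≥ yᵀa₃ = 6·5 + 6·5 = 60.

60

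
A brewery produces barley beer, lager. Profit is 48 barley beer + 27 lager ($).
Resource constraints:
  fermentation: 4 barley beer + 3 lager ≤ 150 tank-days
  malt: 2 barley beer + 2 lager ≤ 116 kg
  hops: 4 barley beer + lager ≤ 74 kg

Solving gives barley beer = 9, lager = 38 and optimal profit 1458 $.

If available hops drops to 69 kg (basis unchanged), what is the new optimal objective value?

Binding: fermentation and hops. Non-binding: malt (22 unused).
Slack constraints have shadow price 0 (complementary slackness).
From A_Bᵀ y = c: 4·y_fermentation + 4·y_hops = 48; 3·y_fermentation + 1·y_hops = 27.
→ y_fermentation = 7.5 and y_hops = 4.5.
Δz = y_hops·Δb = 4.5 × (-5) = -22.5, so new z* = 1458 − 22.5 = 1435.5.

1435.5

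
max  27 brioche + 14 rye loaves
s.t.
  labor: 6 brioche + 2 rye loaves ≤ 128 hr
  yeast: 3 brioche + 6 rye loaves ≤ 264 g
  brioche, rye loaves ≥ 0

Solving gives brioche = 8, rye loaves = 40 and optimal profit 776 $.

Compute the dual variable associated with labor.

Both labor and yeast are binding at x*.
From A_Bᵀ y = c: 6·y_labor + 3·y_yeast = 27; 2·y_labor + 6·y_yeast = 14.
Solving: y_labor = 4, y_yeast = 1.
Shadow price of labor = 4.

4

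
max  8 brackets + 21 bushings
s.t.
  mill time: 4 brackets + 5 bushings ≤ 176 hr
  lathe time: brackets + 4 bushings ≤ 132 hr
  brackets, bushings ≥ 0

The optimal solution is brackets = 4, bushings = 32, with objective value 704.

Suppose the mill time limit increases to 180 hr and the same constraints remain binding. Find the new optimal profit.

708

At the optimum: mill time uses 176 of 176 (binding); lathe time uses 132 of 132 (binding).
Dual feasibility on the basic columns requires 4·y_mill time + 1·y_lathe time = 8, 5·y_mill time + 4·y_lathe time = 21.
→ y_mill time = 1 and y_lathe time = 4.
Δz = y_mill time·Δb = 1 × (4) = 4, so new z* = 704 + 4 = 708.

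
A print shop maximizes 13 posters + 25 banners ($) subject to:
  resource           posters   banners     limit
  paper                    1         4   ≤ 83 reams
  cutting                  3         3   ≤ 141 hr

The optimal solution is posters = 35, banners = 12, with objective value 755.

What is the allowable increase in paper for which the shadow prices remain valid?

Binding constraints: paper, cutting. The basis is B = [[1,4],[3,3]] with det -9.
Per unit increase in paper, x* moves by d = (-0.3333, 0.3333).
The basis stays optimal until posters reaches 0; allowable increase = 105 reams.

105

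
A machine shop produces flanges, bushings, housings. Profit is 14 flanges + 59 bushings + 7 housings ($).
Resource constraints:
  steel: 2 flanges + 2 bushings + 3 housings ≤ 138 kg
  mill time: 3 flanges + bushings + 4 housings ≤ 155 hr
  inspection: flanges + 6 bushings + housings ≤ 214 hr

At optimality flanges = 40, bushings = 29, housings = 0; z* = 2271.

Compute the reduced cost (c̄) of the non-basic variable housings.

Binding: steel and inspection. Non-binding: mill time (6 unused).
Slack constraints have shadow price 0 (complementary slackness).
Dual feasibility on the basic columns requires 2·y_steel + 1·y_inspection = 14, 2·y_steel + 6·y_inspection = 59.
Solving: y_steel = 2.5, y_inspection = 9.
Reduced cost of housings: c₃ − yᵀa₃ = 7 − (2.5·3 + 9·1) = 7 − 16.5 = -9.5.

-9.5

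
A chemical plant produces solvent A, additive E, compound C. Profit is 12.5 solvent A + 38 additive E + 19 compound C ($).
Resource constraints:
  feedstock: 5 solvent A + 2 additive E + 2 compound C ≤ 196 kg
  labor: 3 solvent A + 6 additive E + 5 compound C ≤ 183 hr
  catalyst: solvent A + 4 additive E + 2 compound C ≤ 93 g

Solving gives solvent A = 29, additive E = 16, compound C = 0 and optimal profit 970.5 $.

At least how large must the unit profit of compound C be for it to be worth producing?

23

At the optimum: feedstock uses 177 of 196 (slack = 19); labor uses 183 of 183 (binding); catalyst uses 93 of 93 (binding).
By complementary slackness, y = 0 for the non-binding constraint.
Dual feasibility on the basic columns requires 3·y_labor + 1·y_catalyst = 12.5, 6·y_labor + 4·y_catalyst = 38.
This yields shadow prices y_labor = 2, y_catalyst = 6.5.
compound C enters the basis when its profit ≥ yᵀa₃ = 2·5 + 6.5·2 = 23.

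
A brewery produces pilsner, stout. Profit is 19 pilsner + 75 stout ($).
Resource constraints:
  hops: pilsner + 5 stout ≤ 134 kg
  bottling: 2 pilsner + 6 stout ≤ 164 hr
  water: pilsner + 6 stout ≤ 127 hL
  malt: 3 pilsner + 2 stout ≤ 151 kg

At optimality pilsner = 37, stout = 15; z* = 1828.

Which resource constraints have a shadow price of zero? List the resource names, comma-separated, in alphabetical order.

hops, malt

hops: 112/134 (slack 22)
bottling: 164/164 (binding)
water: 127/127 (binding)
malt: 141/151 (slack 10)
By complementary slackness, a constraint with positive slack has shadow price 0 → hops, malt.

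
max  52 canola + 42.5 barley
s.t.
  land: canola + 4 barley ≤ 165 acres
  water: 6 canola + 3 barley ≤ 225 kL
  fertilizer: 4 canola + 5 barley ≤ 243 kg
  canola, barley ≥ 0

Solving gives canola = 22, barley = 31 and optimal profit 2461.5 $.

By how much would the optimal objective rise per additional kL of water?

Check each constraint at x*: land 146/165 (slack 19); water 225/225 (tight); fertilizer 243/243 (tight).
By complementary slackness, y = 0 for the non-binding constraint.
Dual feasibility on the basic columns requires 6·y_water + 4·y_fertilizer = 52, 3·y_water + 5·y_fertilizer = 42.5.
This yields shadow prices y_water = 5, y_fertilizer = 5.5.
Shadow price of water = 5.

5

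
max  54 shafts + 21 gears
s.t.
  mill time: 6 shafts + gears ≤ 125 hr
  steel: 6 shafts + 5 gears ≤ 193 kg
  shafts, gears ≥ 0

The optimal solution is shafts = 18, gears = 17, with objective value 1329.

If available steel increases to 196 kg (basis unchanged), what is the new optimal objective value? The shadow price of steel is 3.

Δb = 3, so new z* = 1329 + (3)·(3) = 1329 + 9 = 1338.

1338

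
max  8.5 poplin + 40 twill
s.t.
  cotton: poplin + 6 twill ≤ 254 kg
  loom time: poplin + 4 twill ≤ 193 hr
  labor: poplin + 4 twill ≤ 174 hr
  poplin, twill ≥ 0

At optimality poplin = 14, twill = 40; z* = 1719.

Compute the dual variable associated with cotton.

At the optimum: cotton uses 254 of 254 (binding); loom time uses 174 of 193 (slack = 19); labor uses 174 of 174 (binding).
By complementary slackness, y = 0 for the non-binding constraint.
From A_Bᵀ y = c: 1·y_cotton + 1·y_labor = 8.5; 6·y_cotton + 4·y_labor = 40.
This yields shadow prices y_cotton = 3, y_labor = 5.5.
Shadow price of cotton = 3.

3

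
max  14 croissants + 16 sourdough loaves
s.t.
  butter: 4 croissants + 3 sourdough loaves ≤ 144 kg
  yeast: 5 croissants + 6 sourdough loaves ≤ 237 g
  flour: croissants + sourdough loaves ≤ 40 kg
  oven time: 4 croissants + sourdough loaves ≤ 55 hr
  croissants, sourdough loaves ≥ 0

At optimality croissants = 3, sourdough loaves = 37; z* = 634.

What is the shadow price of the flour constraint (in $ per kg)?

Check each constraint at x*: butter 123/144 (slack 21); yeast 237/237 (tight); flour 40/40 (tight); oven time 49/55 (slack 6).
Slack constraints have shadow price 0 (complementary slackness).
The binding rows give the dual system: 5·y_yeast + 1·y_flour = 14 and 6·y_yeast + 1·y_flour = 16.
→ y_yeast = 2 and y_flour = 4.
Shadow price of flour = 4.

4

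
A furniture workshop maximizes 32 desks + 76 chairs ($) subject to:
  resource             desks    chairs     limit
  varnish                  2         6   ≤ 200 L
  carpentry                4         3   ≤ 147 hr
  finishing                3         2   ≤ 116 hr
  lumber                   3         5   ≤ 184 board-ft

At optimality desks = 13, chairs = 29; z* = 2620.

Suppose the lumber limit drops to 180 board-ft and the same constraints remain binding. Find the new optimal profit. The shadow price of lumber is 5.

2600

Δb = -4, so new z* = 2620 + (5)·(-4) = 2620 − 20 = 2600.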